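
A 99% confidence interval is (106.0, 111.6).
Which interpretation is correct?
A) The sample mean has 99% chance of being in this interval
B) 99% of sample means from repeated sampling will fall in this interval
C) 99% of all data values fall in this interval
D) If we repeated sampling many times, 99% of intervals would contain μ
D

A) Wrong — x̄ is observed and sits in the interval by construction.
B) Wrong — coverage applies to intervals containing μ, not to future x̄ values.
C) Wrong — a CI is about the parameter μ, not individual data values.
D) Correct — this is the frequentist long-run coverage interpretation.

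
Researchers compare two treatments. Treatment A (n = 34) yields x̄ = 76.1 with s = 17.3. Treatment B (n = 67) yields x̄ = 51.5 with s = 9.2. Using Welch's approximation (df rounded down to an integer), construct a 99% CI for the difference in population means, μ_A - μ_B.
(16.04, 33.16)

Difference: x̄₁ - x̄₂ = 24.60
SE = √(s₁²/n₁ + s₂²/n₂) = √(17.3²/34 + 9.2²/67) = 3.1727
df = 42.71 → 42 (Welch–Satterthwaite, rounded down)
t* = 2.698

CI: 24.60 ± 2.698 · 3.1727 = 24.60 ± 8.56 = (16.04, 33.16)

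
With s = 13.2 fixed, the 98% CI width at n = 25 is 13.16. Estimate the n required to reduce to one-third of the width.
n ≈ 225

CI width ∝ 1/√n
To reduce width by factor 3, need √n to grow by 3 → need 3² = 9 times as many samples.

Current: n = 25, width = 13.16
New: n = 225, width ≈ 4.12

Width reduced by factor of 13.16/4.12 = 3.19.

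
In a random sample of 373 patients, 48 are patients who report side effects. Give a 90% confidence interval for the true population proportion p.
(0.100, 0.157)

Proportion CI:
p̂ = 48/373 = 0.12869
SE = √(p̂(1-p̂)/n) = √(0.12869 · 0.87131 / 373) = 0.01734

z* = 1.645
Margin = z* · SE = 1.645 · 0.01734 = 0.0285

CI: 0.12869 ± 0.0285 = (0.100, 0.157)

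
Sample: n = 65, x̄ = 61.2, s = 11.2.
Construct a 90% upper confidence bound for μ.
μ ≤ 63.00

Upper bound (one-sided):
t* = 1.295 (one-sided for 90%)
Upper bound = x̄ + t* · s/√n = 61.2 + 1.295 · 11.2/√65 = 63.00

We are 90% confident that μ ≤ 63.00.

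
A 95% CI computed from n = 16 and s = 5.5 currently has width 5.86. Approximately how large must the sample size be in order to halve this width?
n ≈ 64

CI width ∝ 1/√n
To reduce width by factor 2, need √n to grow by 2 → need 2² = 4 times as many samples.

Current: n = 16, width = 5.86
New: n = 64, width ≈ 2.75

Width reduced by factor of 5.86/2.75 = 2.13.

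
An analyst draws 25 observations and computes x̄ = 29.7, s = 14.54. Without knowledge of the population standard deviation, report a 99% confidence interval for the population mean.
(21.57, 37.83)

t-interval (σ unknown):
df = n - 1 = 24
t* = 2.797 for 99% confidence

Margin of error = t* · s/√n = 2.797 · 14.54/√25 = 8.13

CI: (21.57, 37.83)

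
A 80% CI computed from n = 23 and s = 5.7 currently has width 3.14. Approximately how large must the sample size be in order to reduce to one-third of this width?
n ≈ 207

CI width ∝ 1/√n
To reduce width by factor 3, need √n to grow by 3 → need 3² = 9 times as many samples.

Current: n = 23, width = 3.14
New: n = 207, width ≈ 1.02

Width reduced by factor of 3.14/1.02 = 3.08.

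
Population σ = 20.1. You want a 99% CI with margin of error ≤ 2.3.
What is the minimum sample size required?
n ≥ 507

For margin E ≤ 2.3:
n ≥ (z* · σ / E)²
n ≥ (2.576 · 20.1 / 2.3)²
n ≥ 506.79

Minimum n = 507 (rounding up)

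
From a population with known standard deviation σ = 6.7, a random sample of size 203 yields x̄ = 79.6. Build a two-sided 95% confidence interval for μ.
(78.68, 80.52)

z-interval (σ known):
z* = 1.960 for 95% confidence

Margin of error = z* · σ/√n = 1.960 · 6.7/√203 = 0.92

CI: (79.6 - 0.92, 79.6 + 0.92) = (78.68, 80.52)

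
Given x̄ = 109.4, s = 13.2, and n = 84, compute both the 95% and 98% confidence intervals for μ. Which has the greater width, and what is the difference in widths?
98% CI is wider by 1.10

df = 83
95% CI: t* = 1.989, (106.54, 112.26), width = 2 · t* · s/√n = 5.73
98% CI: t* = 2.372, (105.98, 112.82), width = 2 · t* · s/√n = 6.83

The 98% CI is wider by 6.83 - 5.73 = 1.10.
Higher confidence requires a wider interval.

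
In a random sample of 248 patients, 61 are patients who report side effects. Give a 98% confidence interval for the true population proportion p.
(0.182, 0.310)

Proportion CI:
p̂ = 61/248 = 0.24597
SE = √(p̂(1-p̂)/n) = √(0.24597 · 0.75403 / 248) = 0.02735

z* = 2.326
Margin = z* · SE = 2.326 · 0.02735 = 0.0636

CI: 0.24597 ± 0.0636 = (0.182, 0.310)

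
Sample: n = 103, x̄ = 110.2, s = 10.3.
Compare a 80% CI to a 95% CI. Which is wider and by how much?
95% CI is wider by 1.41

df = 102
80% CI: t* = 1.290, (108.89, 111.51), width = 2 · t* · s/√n = 2.62
95% CI: t* = 1.983, (108.19, 112.21), width = 2 · t* · s/√n = 4.03

The 95% CI is wider by 4.03 - 2.62 = 1.41.
Higher confidence requires a wider interval.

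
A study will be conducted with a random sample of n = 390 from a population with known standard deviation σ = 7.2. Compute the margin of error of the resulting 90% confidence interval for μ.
Margin of error = 0.60

Margin of error = z* · σ/√n
= 1.645 · 7.2/√390
= 1.645 · 7.2/19.7484
= 0.60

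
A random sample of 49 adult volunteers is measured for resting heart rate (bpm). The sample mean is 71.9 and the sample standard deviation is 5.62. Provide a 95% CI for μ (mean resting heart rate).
(70.29, 73.51)

t-interval (σ unknown):
df = n - 1 = 48
t* = 2.011 for 95% confidence

Margin of error = t* · s/√n = 2.011 · 5.62/√49 = 1.61

CI: (70.29, 73.51)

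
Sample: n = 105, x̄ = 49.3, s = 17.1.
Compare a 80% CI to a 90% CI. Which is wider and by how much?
90% CI is wider by 1.23

df = 104
80% CI: t* = 1.290, (47.15, 51.45), width = 2 · t* · s/√n = 4.31
90% CI: t* = 1.660, (46.53, 52.07), width = 2 · t* · s/√n = 5.54

The 90% CI is wider by 5.54 - 4.31 = 1.23.
Higher confidence requires a wider interval.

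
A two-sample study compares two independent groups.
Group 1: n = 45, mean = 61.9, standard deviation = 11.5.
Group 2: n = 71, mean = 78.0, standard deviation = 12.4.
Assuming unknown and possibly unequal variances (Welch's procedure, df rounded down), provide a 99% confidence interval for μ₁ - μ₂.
(-22.04, -10.16)

Difference: x̄₁ - x̄₂ = -16.10
SE = √(s₁²/n₁ + s₂²/n₂) = √(11.5²/45 + 12.4²/71) = 2.2593
df = 98.96 → 98 (Welch–Satterthwaite, rounded down)
t* = 2.627

CI: -16.10 ± 2.627 · 2.2593 = -16.10 ± 5.94 = (-22.04, -10.16)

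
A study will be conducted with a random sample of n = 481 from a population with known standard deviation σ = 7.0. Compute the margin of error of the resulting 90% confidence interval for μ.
Margin of error = 0.53

Margin of error = z* · σ/√n
= 1.645 · 7.0/√481
= 1.645 · 7.0/21.9317
= 0.53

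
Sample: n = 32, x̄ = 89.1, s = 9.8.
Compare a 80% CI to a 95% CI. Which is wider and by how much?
95% CI is wider by 2.53

df = 31
80% CI: t* = 1.309, (86.83, 91.37), width = 2 · t* · s/√n = 4.54
95% CI: t* = 2.040, (85.57, 92.63), width = 2 · t* · s/√n = 7.07

The 95% CI is wider by 7.07 - 4.54 = 2.53.
Higher confidence requires a wider interval.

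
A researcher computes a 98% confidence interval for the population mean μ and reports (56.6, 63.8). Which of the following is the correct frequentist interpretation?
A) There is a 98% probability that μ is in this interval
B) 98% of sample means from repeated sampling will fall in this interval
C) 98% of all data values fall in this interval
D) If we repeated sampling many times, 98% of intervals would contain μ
D

A) Wrong — μ is fixed; the randomness lives in the interval, not in μ.
B) Wrong — coverage applies to intervals containing μ, not to future x̄ values.
C) Wrong — a CI is about the parameter μ, not individual data values.
D) Correct — this is the frequentist long-run coverage interpretation.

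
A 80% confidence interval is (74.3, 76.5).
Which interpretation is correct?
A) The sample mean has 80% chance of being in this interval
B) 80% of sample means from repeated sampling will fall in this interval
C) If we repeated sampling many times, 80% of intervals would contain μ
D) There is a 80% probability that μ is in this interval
C

A) Wrong — x̄ is observed and sits in the interval by construction.
B) Wrong — coverage applies to intervals containing μ, not to future x̄ values.
C) Correct — this is the frequentist long-run coverage interpretation.
D) Wrong — μ is fixed; the randomness lives in the interval, not in μ.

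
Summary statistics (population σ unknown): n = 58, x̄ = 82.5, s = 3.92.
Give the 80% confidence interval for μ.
(81.83, 83.17)

t-interval (σ unknown):
df = n - 1 = 57
t* = 1.297 for 80% confidence

Margin of error = t* · s/√n = 1.297 · 3.92/√58 = 0.67

CI: (81.83, 83.17)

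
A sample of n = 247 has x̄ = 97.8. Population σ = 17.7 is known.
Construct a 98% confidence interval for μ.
(95.18, 100.42)

z-interval (σ known):
z* = 2.326 for 98% confidence

Margin of error = z* · σ/√n = 2.326 · 17.7/√247 = 2.62

CI: (97.8 - 2.62, 97.8 + 2.62) = (95.18, 100.42)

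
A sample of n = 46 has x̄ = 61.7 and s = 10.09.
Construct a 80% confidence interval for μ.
(59.76, 63.64)

t-interval (σ unknown):
df = n - 1 = 45
t* = 1.301 for 80% confidence

Margin of error = t* · s/√n = 1.301 · 10.09/√46 = 1.94

CI: (59.76, 63.64)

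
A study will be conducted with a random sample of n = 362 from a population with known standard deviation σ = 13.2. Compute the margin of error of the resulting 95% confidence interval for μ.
Margin of error = 1.36

Margin of error = z* · σ/√n
= 1.960 · 13.2/√362
= 1.960 · 13.2/19.0263
= 1.36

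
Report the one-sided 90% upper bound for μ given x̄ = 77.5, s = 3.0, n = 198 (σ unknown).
μ ≤ 77.77

Upper bound (one-sided):
t* = 1.286 (one-sided for 90%)
Upper bound = x̄ + t* · s/√n = 77.5 + 1.286 · 3.0/√198 = 77.77

We are 90% confident that μ ≤ 77.77.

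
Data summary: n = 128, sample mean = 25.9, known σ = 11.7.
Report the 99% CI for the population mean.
(23.24, 28.56)

z-interval (σ known):
z* = 2.576 for 99% confidence

Margin of error = z* · σ/√n = 2.576 · 11.7/√128 = 2.66

CI: (25.9 - 2.66, 25.9 + 2.66) = (23.24, 28.56)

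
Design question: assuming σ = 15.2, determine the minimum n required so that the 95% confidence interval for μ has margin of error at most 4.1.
n ≥ 53

For margin E ≤ 4.1:
n ≥ (z* · σ / E)²
n ≥ (1.960 · 15.2 / 4.1)²
n ≥ 52.80

Minimum n = 53 (rounding up)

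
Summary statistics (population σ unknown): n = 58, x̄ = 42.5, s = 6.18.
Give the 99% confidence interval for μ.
(40.34, 44.66)

t-interval (σ unknown):
df = n - 1 = 57
t* = 2.665 for 99% confidence

Margin of error = t* · s/√n = 2.665 · 6.18/√58 = 2.16

CI: (40.34, 44.66)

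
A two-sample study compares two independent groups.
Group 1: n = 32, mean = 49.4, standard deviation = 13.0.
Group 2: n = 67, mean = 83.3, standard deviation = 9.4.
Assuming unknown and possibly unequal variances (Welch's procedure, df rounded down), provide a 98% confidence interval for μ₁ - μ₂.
(-40.09, -27.71)

Difference: x̄₁ - x̄₂ = -33.90
SE = √(s₁²/n₁ + s₂²/n₂) = √(13.0²/32 + 9.4²/67) = 2.5691
df = 47.04 → 47 (Welch–Satterthwaite, rounded down)
t* = 2.408

CI: -33.90 ± 2.408 · 2.5691 = -33.90 ± 6.19 = (-40.09, -27.71)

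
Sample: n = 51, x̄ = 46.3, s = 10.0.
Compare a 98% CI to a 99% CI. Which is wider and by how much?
99% CI is wider by 0.77

df = 50
98% CI: t* = 2.403, (42.94, 49.66), width = 2 · t* · s/√n = 6.73
99% CI: t* = 2.678, (42.55, 50.05), width = 2 · t* · s/√n = 7.50

The 99% CI is wider by 7.50 - 6.73 = 0.77.
Higher confidence requires a wider interval.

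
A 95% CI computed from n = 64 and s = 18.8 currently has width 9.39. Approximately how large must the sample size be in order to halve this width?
n ≈ 256

CI width ∝ 1/√n
To reduce width by factor 2, need √n to grow by 2 → need 2² = 4 times as many samples.

Current: n = 64, width = 9.39
New: n = 256, width ≈ 4.63

Width reduced by factor of 9.39/4.63 = 2.03.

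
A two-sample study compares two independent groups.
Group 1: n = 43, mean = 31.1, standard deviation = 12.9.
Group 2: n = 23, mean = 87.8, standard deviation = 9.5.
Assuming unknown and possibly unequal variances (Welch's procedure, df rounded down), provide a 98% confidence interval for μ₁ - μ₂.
(-63.38, -50.02)

Difference: x̄₁ - x̄₂ = -56.70
SE = √(s₁²/n₁ + s₂²/n₂) = √(12.9²/43 + 9.5²/23) = 2.7918
df = 57.50 → 57 (Welch–Satterthwaite, rounded down)
t* = 2.394

CI: -56.70 ± 2.394 · 2.7918 = -56.70 ± 6.68 = (-63.38, -50.02)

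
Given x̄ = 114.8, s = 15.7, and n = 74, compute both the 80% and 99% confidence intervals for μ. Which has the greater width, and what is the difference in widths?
99% CI is wider by 4.93

df = 73
80% CI: t* = 1.293, (112.44, 117.16), width = 2 · t* · s/√n = 4.72
99% CI: t* = 2.645, (109.97, 119.63), width = 2 · t* · s/√n = 9.65

The 99% CI is wider by 9.65 - 4.72 = 4.93.
Higher confidence requires a wider interval.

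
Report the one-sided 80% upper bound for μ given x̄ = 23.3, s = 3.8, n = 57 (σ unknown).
μ ≤ 23.73

Upper bound (one-sided):
t* = 0.848 (one-sided for 80%)
Upper bound = x̄ + t* · s/√n = 23.3 + 0.848 · 3.8/√57 = 23.73

We are 80% confident that μ ≤ 23.73.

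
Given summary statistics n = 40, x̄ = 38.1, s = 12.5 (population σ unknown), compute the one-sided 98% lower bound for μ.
μ ≥ 33.90

Lower bound (one-sided):
t* = 2.125 (one-sided for 98%)
Lower bound = x̄ - t* · s/√n = 38.1 - 2.125 · 12.5/√40 = 33.90

We are 98% confident that μ ≥ 33.90.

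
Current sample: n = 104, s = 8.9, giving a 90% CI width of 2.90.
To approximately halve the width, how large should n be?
n ≈ 416

CI width ∝ 1/√n
To reduce width by factor 2, need √n to grow by 2 → need 2² = 4 times as many samples.

Current: n = 104, width = 2.90
New: n = 416, width ≈ 1.44

Width reduced by factor of 2.90/1.44 = 2.01.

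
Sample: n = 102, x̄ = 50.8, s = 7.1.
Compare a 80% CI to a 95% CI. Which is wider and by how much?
95% CI is wider by 0.98

df = 101
80% CI: t* = 1.290, (49.89, 51.71), width = 2 · t* · s/√n = 1.81
95% CI: t* = 1.984, (49.41, 52.19), width = 2 · t* · s/√n = 2.79

The 95% CI is wider by 2.79 - 1.81 = 0.98.
Higher confidence requires a wider interval.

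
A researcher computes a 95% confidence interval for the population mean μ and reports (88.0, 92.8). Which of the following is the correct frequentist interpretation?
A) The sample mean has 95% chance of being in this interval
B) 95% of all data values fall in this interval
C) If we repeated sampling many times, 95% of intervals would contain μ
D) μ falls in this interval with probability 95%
C

A) Wrong — x̄ is observed and sits in the interval by construction.
B) Wrong — a CI is about the parameter μ, not individual data values.
C) Correct — this is the frequentist long-run coverage interpretation.
D) Wrong — μ is fixed; the randomness lives in the interval, not in μ.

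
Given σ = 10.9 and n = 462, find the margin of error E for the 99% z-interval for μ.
Margin of error = 1.31

Margin of error = z* · σ/√n
= 2.576 · 10.9/√462
= 2.576 · 10.9/21.4942
= 1.31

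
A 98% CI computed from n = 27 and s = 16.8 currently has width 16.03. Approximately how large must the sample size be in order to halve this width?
n ≈ 108

CI width ∝ 1/√n
To reduce width by factor 2, need √n to grow by 2 → need 2² = 4 times as many samples.

Current: n = 27, width = 16.03
New: n = 108, width ≈ 7.64

Width reduced by factor of 16.03/7.64 = 2.10.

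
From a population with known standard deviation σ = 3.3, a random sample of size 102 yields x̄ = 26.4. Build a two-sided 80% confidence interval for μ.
(25.98, 26.82)

z-interval (σ known):
z* = 1.282 for 80% confidence

Margin of error = z* · σ/√n = 1.282 · 3.3/√102 = 0.42

CI: (26.4 - 0.42, 26.4 + 0.42) = (25.98, 26.82)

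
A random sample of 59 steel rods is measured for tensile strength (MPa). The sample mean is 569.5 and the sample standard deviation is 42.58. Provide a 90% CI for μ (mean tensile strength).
(560.23, 578.77)

t-interval (σ unknown):
df = n - 1 = 58
t* = 1.672 for 90% confidence

Margin of error = t* · s/√n = 1.672 · 42.58/√59 = 9.27

CI: (560.23, 578.77)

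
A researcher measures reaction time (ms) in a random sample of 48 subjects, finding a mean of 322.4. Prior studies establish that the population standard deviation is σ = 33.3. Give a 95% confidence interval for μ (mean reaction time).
(312.98, 331.82)

z-interval (σ known):
z* = 1.960 for 95% confidence

Margin of error = z* · σ/√n = 1.960 · 33.3/√48 = 9.42

CI: (322.4 - 9.42, 322.4 + 9.42) = (312.98, 331.82)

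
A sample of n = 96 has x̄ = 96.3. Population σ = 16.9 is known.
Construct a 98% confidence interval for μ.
(92.29, 100.31)

z-interval (σ known):
z* = 2.326 for 98% confidence

Margin of error = z* · σ/√n = 2.326 · 16.9/√96 = 4.01

CI: (96.3 - 4.01, 96.3 + 4.01) = (92.29, 100.31)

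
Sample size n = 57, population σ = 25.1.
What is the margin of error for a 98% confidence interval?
Margin of error = 7.73

Margin of error = z* · σ/√n
= 2.326 · 25.1/√57
= 2.326 · 25.1/7.5498
= 7.73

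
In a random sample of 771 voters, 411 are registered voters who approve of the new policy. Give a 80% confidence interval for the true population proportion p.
(0.510, 0.556)

Proportion CI:
p̂ = 411/771 = 0.53307
SE = √(p̂(1-p̂)/n) = √(0.53307 · 0.46693 / 771) = 0.01797

z* = 1.282
Margin = z* · SE = 1.282 · 0.01797 = 0.0230

CI: 0.53307 ± 0.0230 = (0.510, 0.556)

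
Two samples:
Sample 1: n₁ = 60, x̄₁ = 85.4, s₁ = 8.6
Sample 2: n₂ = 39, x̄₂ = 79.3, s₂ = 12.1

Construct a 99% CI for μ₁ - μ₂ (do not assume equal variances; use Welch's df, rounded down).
(0.17, 12.03)

Difference: x̄₁ - x̄₂ = 6.10
SE = √(s₁²/n₁ + s₂²/n₂) = √(8.6²/60 + 12.1²/39) = 2.2331
df = 62.70 → 62 (Welch–Satterthwaite, rounded down)
t* = 2.657

CI: 6.10 ± 2.657 · 2.2331 = 6.10 ± 5.93 = (0.17, 12.03)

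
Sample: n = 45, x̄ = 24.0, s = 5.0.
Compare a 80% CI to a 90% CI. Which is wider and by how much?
90% CI is wider by 0.56

df = 44
80% CI: t* = 1.301, (23.03, 24.97), width = 2 · t* · s/√n = 1.94
90% CI: t* = 1.680, (22.75, 25.25), width = 2 · t* · s/√n = 2.50

The 90% CI is wider by 2.50 - 1.94 = 0.56.
Higher confidence requires a wider interval.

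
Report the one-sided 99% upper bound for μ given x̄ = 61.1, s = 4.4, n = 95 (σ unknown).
μ ≤ 62.17

Upper bound (one-sided):
t* = 2.367 (one-sided for 99%)
Upper bound = x̄ + t* · s/√n = 61.1 + 2.367 · 4.4/√95 = 62.17

We are 99% confident that μ ≤ 62.17.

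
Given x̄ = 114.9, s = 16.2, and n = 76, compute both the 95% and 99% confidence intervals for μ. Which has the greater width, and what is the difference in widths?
99% CI is wider by 2.42

df = 75
95% CI: t* = 1.992, (111.20, 118.60), width = 2 · t* · s/√n = 7.40
99% CI: t* = 2.643, (109.99, 119.81), width = 2 · t* · s/√n = 9.82

The 99% CI is wider by 9.82 - 7.40 = 2.42.
Higher confidence requires a wider interval.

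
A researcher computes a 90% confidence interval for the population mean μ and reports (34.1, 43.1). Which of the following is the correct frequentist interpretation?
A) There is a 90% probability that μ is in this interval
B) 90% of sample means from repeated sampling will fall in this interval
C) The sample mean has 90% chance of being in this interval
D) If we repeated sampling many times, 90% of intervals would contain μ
D

A) Wrong — μ is fixed; the randomness lives in the interval, not in μ.
B) Wrong — coverage applies to intervals containing μ, not to future x̄ values.
C) Wrong — x̄ is observed and sits in the interval by construction.
D) Correct — this is the frequentist long-run coverage interpretation.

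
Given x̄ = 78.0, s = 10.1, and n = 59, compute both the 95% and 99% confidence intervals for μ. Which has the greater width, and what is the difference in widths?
99% CI is wider by 1.74

df = 58
95% CI: t* = 2.002, (75.37, 80.63), width = 2 · t* · s/√n = 5.26
99% CI: t* = 2.663, (74.50, 81.50), width = 2 · t* · s/√n = 7.00

The 99% CI is wider by 7.00 - 5.26 = 1.74.
Higher confidence requires a wider interval.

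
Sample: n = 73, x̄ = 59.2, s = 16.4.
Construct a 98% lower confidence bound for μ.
μ ≥ 55.18

Lower bound (one-sided):
t* = 2.092 (one-sided for 98%)
Lower bound = x̄ - t* · s/√n = 59.2 - 2.092 · 16.4/√73 = 55.18

We are 98% confident that μ ≥ 55.18.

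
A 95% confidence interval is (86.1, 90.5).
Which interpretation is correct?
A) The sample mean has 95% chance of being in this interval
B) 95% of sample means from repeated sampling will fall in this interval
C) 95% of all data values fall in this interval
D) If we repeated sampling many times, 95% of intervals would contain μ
D

A) Wrong — x̄ is observed and sits in the interval by construction.
B) Wrong — coverage applies to intervals containing μ, not to future x̄ values.
C) Wrong — a CI is about the parameter μ, not individual data values.
D) Correct — this is the frequentist long-run coverage interpretation.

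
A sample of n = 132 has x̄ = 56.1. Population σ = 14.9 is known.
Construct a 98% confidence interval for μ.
(53.08, 59.12)

z-interval (σ known):
z* = 2.326 for 98% confidence

Margin of error = z* · σ/√n = 2.326 · 14.9/√132 = 3.02

CI: (56.1 - 3.02, 56.1 + 3.02) = (53.08, 59.12)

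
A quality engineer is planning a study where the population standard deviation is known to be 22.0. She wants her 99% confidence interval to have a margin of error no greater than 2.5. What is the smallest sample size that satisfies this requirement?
n ≥ 514

For margin E ≤ 2.5:
n ≥ (z* · σ / E)²
n ≥ (2.576 · 22.0 / 2.5)²
n ≥ 513.87

Minimum n = 514 (rounding up)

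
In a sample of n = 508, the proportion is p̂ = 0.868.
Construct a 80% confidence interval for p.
(0.849, 0.887)

Proportion CI:
SE = √(p̂(1-p̂)/n) = √(0.868 · 0.132 / 508) = 0.01502

z* = 1.282
Margin = z* · SE = 1.282 · 0.01502 = 0.0193

CI: 0.868 ± 0.0193 = (0.849, 0.887)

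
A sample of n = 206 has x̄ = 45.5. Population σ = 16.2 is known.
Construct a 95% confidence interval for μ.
(43.29, 47.71)

z-interval (σ known):
z* = 1.960 for 95% confidence

Margin of error = z* · σ/√n = 1.960 · 16.2/√206 = 2.21

CI: (45.5 - 2.21, 45.5 + 2.21) = (43.29, 47.71)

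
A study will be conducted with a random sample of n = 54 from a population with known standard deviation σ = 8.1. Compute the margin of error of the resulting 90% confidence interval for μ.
Margin of error = 1.81

Margin of error = z* · σ/√n
= 1.645 · 8.1/√54
= 1.645 · 8.1/7.3485
= 1.81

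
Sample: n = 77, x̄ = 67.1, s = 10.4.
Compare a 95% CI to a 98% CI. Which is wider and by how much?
98% CI is wider by 0.91

df = 76
95% CI: t* = 1.992, (64.74, 69.46), width = 2 · t* · s/√n = 4.72
98% CI: t* = 2.376, (64.28, 69.92), width = 2 · t* · s/√n = 5.63

The 98% CI is wider by 5.63 - 4.72 = 0.91.
Higher confidence requires a wider interval.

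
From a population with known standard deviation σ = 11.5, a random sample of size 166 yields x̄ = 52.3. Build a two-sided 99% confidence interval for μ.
(50.00, 54.60)

z-interval (σ known):
z* = 2.576 for 99% confidence

Margin of error = z* · σ/√n = 2.576 · 11.5/√166 = 2.30

CI: (52.3 - 2.30, 52.3 + 2.30) = (50.00, 54.60)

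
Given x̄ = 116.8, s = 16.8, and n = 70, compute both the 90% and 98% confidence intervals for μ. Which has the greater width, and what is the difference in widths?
98% CI is wider by 2.88

df = 69
90% CI: t* = 1.667, (113.45, 120.15), width = 2 · t* · s/√n = 6.69
98% CI: t* = 2.382, (112.02, 121.58), width = 2 · t* · s/√n = 9.57

The 98% CI is wider by 9.57 - 6.69 = 2.88.
Higher confidence requires a wider interval.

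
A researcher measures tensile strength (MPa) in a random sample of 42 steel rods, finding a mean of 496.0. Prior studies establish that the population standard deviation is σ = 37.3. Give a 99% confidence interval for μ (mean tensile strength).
(481.17, 510.83)

z-interval (σ known):
z* = 2.576 for 99% confidence

Margin of error = z* · σ/√n = 2.576 · 37.3/√42 = 14.83

CI: (496.0 - 14.83, 496.0 + 14.83) = (481.17, 510.83)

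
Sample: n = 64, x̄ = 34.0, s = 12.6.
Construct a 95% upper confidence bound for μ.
μ ≤ 36.63

Upper bound (one-sided):
t* = 1.669 (one-sided for 95%)
Upper bound = x̄ + t* · s/√n = 34.0 + 1.669 · 12.6/√64 = 36.63

We are 95% confident that μ ≤ 36.63.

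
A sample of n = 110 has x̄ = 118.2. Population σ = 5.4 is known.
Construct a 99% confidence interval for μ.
(116.87, 119.53)

z-interval (σ known):
z* = 2.576 for 99% confidence

Margin of error = z* · σ/√n = 2.576 · 5.4/√110 = 1.33

CI: (118.2 - 1.33, 118.2 + 1.33) = (116.87, 119.53)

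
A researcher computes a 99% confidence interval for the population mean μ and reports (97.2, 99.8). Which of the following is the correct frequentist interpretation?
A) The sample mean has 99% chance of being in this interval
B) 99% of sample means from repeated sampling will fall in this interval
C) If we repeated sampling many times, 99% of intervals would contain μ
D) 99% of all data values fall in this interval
C

A) Wrong — x̄ is observed and sits in the interval by construction.
B) Wrong — coverage applies to intervals containing μ, not to future x̄ values.
C) Correct — this is the frequentist long-run coverage interpretation.
D) Wrong — a CI is about the parameter μ, not individual data values.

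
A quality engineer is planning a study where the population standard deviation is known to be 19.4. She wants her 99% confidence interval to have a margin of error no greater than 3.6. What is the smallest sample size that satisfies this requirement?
n ≥ 193

For margin E ≤ 3.6:
n ≥ (z* · σ / E)²
n ≥ (2.576 · 19.4 / 3.6)²
n ≥ 192.70

Minimum n = 193 (rounding up)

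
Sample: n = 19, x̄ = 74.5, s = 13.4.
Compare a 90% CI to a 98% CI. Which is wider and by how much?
98% CI is wider by 5.03

df = 18
90% CI: t* = 1.734, (69.17, 79.83), width = 2 · t* · s/√n = 10.66
98% CI: t* = 2.552, (66.65, 82.35), width = 2 · t* · s/√n = 15.69

The 98% CI is wider by 15.69 - 10.66 = 5.03.
Higher confidence requires a wider interval.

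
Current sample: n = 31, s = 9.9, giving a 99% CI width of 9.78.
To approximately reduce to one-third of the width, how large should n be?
n ≈ 279

CI width ∝ 1/√n
To reduce width by factor 3, need √n to grow by 3 → need 3² = 9 times as many samples.

Current: n = 31, width = 9.78
New: n = 279, width ≈ 3.07

Width reduced by factor of 9.78/3.07 = 3.19.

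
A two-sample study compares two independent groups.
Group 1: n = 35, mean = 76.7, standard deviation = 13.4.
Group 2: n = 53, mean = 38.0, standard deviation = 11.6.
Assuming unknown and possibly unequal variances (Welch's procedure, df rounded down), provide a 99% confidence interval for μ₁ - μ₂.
(31.35, 46.05)

Difference: x̄₁ - x̄₂ = 38.70
SE = √(s₁²/n₁ + s₂²/n₂) = √(13.4²/35 + 11.6²/53) = 2.7693
df = 65.49 → 65 (Welch–Satterthwaite, rounded down)
t* = 2.654

CI: 38.70 ± 2.654 · 2.7693 = 38.70 ± 7.35 = (31.35, 46.05)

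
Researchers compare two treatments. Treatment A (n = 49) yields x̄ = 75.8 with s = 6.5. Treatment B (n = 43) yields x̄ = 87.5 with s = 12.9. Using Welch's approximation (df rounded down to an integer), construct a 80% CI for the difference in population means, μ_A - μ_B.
(-14.52, -8.88)

Difference: x̄₁ - x̄₂ = -11.70
SE = √(s₁²/n₁ + s₂²/n₂) = √(6.5²/49 + 12.9²/43) = 2.1754
df = 60.19 → 60 (Welch–Satterthwaite, rounded down)
t* = 1.296

CI: -11.70 ± 1.296 · 2.1754 = -11.70 ± 2.82 = (-14.52, -8.88)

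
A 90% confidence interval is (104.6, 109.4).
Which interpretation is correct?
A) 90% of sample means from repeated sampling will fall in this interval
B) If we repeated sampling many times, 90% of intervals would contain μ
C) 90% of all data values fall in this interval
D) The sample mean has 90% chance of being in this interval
B

A) Wrong — coverage applies to intervals containing μ, not to future x̄ values.
B) Correct — this is the frequentist long-run coverage interpretation.
C) Wrong — a CI is about the parameter μ, not individual data values.
D) Wrong — x̄ is observed and sits in the interval by construction.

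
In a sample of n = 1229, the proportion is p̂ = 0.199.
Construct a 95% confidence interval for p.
(0.177, 0.221)

Proportion CI:
SE = √(p̂(1-p̂)/n) = √(0.199 · 0.801 / 1229) = 0.01139

z* = 1.960
Margin = z* · SE = 1.960 · 0.01139 = 0.0223

CI: 0.199 ± 0.0223 = (0.177, 0.221)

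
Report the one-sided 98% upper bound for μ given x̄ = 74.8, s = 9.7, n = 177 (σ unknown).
μ ≤ 76.31

Upper bound (one-sided):
t* = 2.069 (one-sided for 98%)
Upper bound = x̄ + t* · s/√n = 74.8 + 2.069 · 9.7/√177 = 76.31

We are 98% confident that μ ≤ 76.31.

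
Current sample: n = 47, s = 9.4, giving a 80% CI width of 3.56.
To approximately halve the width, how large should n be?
n ≈ 188

CI width ∝ 1/√n
To reduce width by factor 2, need √n to grow by 2 → need 2² = 4 times as many samples.

Current: n = 47, width = 3.56
New: n = 188, width ≈ 1.76

Width reduced by factor of 3.56/1.76 = 2.02.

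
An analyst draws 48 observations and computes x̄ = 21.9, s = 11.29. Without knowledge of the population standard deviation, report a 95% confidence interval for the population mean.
(18.62, 25.18)

t-interval (σ unknown):
df = n - 1 = 47
t* = 2.012 for 95% confidence

Margin of error = t* · s/√n = 2.012 · 11.29/√48 = 3.28

CI: (18.62, 25.18)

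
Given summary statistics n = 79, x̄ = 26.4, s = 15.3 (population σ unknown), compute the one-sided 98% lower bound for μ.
μ ≥ 22.80

Lower bound (one-sided):
t* = 2.089 (one-sided for 98%)
Lower bound = x̄ - t* · s/√n = 26.4 - 2.089 · 15.3/√79 = 22.80

We are 98% confident that μ ≥ 22.80.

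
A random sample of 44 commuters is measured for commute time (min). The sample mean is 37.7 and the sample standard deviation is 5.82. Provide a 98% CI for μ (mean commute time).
(35.58, 39.82)

t-interval (σ unknown):
df = n - 1 = 43
t* = 2.416 for 98% confidence

Margin of error = t* · s/√n = 2.416 · 5.82/√44 = 2.12

CI: (35.58, 39.82)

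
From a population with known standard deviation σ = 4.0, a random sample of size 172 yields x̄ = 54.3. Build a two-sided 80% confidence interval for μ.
(53.91, 54.69)

z-interval (σ known):
z* = 1.282 for 80% confidence

Margin of error = z* · σ/√n = 1.282 · 4.0/√172 = 0.39

CI: (54.3 - 0.39, 54.3 + 0.39) = (53.91, 54.69)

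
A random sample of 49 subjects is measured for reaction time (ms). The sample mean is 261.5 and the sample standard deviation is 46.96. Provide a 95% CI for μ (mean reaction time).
(248.01, 274.99)

t-interval (σ unknown):
df = n - 1 = 48
t* = 2.011 for 95% confidence

Margin of error = t* · s/√n = 2.011 · 46.96/√49 = 13.49

CI: (248.01, 274.99)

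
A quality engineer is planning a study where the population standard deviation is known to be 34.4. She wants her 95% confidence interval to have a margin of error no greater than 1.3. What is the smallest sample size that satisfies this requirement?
n ≥ 2690

For margin E ≤ 1.3:
n ≥ (z* · σ / E)²
n ≥ (1.960 · 34.4 / 1.3)²
n ≥ 2689.94

Minimum n = 2690 (rounding up)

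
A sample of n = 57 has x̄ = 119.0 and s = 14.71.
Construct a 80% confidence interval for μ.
(116.47, 121.53)

t-interval (σ unknown):
df = n - 1 = 56
t* = 1.297 for 80% confidence

Margin of error = t* · s/√n = 1.297 · 14.71/√57 = 2.53

CI: (116.47, 121.53)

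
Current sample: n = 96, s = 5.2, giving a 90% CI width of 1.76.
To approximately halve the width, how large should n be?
n ≈ 384

CI width ∝ 1/√n
To reduce width by factor 2, need √n to grow by 2 → need 2² = 4 times as many samples.

Current: n = 96, width = 1.76
New: n = 384, width ≈ 0.88

Width reduced by factor of 1.76/0.88 = 2.00.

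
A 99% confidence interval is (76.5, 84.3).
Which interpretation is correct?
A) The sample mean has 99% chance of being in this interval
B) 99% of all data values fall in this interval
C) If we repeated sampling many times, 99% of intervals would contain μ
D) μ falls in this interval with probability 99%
C

A) Wrong — x̄ is observed and sits in the interval by construction.
B) Wrong — a CI is about the parameter μ, not individual data values.
C) Correct — this is the frequentist long-run coverage interpretation.
D) Wrong — μ is fixed; the randomness lives in the interval, not in μ.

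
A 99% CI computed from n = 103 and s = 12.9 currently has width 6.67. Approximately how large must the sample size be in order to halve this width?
n ≈ 412

CI width ∝ 1/√n
To reduce width by factor 2, need √n to grow by 2 → need 2² = 4 times as many samples.

Current: n = 103, width = 6.67
New: n = 412, width ≈ 3.29

Width reduced by factor of 6.67/3.29 = 2.03.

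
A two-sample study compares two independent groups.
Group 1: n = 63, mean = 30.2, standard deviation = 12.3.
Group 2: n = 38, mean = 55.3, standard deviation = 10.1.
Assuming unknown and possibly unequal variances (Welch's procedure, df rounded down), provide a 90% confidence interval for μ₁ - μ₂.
(-28.85, -21.35)

Difference: x̄₁ - x̄₂ = -25.10
SE = √(s₁²/n₁ + s₂²/n₂) = √(12.3²/63 + 10.1²/38) = 2.2552
df = 89.88 → 89 (Welch–Satterthwaite, rounded down)
t* = 1.662

CI: -25.10 ± 1.662 · 2.2552 = -25.10 ± 3.75 = (-28.85, -21.35)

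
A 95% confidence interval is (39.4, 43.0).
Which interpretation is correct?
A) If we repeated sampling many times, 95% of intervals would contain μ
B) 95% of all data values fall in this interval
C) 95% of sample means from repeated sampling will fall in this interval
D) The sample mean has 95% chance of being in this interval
A

A) Correct — this is the frequentist long-run coverage interpretation.
B) Wrong — a CI is about the parameter μ, not individual data values.
C) Wrong — coverage applies to intervals containing μ, not to future x̄ values.
D) Wrong — x̄ is observed and sits in the interval by construction.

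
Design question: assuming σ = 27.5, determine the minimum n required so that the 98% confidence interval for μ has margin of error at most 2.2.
n ≥ 846

For margin E ≤ 2.2:
n ≥ (z* · σ / E)²
n ≥ (2.326 · 27.5 / 2.2)²
n ≥ 845.36

Minimum n = 846 (rounding up)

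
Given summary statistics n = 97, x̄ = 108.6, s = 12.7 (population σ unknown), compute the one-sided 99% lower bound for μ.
μ ≥ 105.55

Lower bound (one-sided):
t* = 2.366 (one-sided for 99%)
Lower bound = x̄ - t* · s/√n = 108.6 - 2.366 · 12.7/√97 = 105.55

We are 99% confident that μ ≥ 105.55.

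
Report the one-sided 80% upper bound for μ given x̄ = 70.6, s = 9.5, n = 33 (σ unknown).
μ ≤ 72.01

Upper bound (one-sided):
t* = 0.853 (one-sided for 80%)
Upper bound = x̄ + t* · s/√n = 70.6 + 0.853 · 9.5/√33 = 72.01

We are 80% confident that μ ≤ 72.01.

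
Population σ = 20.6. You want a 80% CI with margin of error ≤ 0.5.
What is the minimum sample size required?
n ≥ 2790

For margin E ≤ 0.5:
n ≥ (z* · σ / E)²
n ≥ (1.282 · 20.6 / 0.5)²
n ≥ 2789.78

Minimum n = 2790 (rounding up)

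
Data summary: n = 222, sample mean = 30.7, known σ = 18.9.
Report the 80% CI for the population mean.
(29.07, 32.33)

z-interval (σ known):
z* = 1.282 for 80% confidence

Margin of error = z* · σ/√n = 1.282 · 18.9/√222 = 1.63

CI: (30.7 - 1.63, 30.7 + 1.63) = (29.07, 32.33)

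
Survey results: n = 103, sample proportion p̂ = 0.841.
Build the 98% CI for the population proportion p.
(0.757, 0.925)

Proportion CI:
SE = √(p̂(1-p̂)/n) = √(0.841 · 0.159 / 103) = 0.03603

z* = 2.326
Margin = z* · SE = 2.326 · 0.03603 = 0.0838

CI: 0.841 ± 0.0838 = (0.757, 0.925)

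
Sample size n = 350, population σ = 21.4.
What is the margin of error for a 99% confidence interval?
Margin of error = 2.95

Margin of error = z* · σ/√n
= 2.576 · 21.4/√350
= 2.576 · 21.4/18.7083
= 2.95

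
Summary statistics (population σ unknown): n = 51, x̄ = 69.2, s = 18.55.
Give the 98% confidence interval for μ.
(62.96, 75.44)

t-interval (σ unknown):
df = n - 1 = 50
t* = 2.403 for 98% confidence

Margin of error = t* · s/√n = 2.403 · 18.55/√51 = 6.24

CI: (62.96, 75.44)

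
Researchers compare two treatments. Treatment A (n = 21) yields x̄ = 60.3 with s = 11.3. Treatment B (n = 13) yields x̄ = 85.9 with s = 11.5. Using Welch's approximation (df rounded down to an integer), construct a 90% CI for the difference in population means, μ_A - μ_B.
(-32.49, -18.71)

Difference: x̄₁ - x̄₂ = -25.60
SE = √(s₁²/n₁ + s₂²/n₂) = √(11.3²/21 + 11.5²/13) = 4.0316
df = 25.22 → 25 (Welch–Satterthwaite, rounded down)
t* = 1.708

CI: -25.60 ± 1.708 · 4.0316 = -25.60 ± 6.89 = (-32.49, -18.71)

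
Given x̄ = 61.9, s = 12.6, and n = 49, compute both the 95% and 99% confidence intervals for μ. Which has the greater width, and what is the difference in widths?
99% CI is wider by 2.42

df = 48
95% CI: t* = 2.011, (58.28, 65.52), width = 2 · t* · s/√n = 7.24
99% CI: t* = 2.682, (57.07, 66.73), width = 2 · t* · s/√n = 9.66

The 99% CI is wider by 9.66 - 7.24 = 2.42.
Higher confidence requires a wider interval.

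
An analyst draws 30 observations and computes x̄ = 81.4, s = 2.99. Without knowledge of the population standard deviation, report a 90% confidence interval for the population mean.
(80.47, 82.33)

t-interval (σ unknown):
df = n - 1 = 29
t* = 1.699 for 90% confidence

Margin of error = t* · s/√n = 1.699 · 2.99/√30 = 0.93

CI: (80.47, 82.33)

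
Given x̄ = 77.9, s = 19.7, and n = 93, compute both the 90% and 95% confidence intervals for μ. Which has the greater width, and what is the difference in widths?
95% CI is wider by 1.32

df = 92
90% CI: t* = 1.662, (74.50, 81.30), width = 2 · t* · s/√n = 6.79
95% CI: t* = 1.986, (73.84, 81.96), width = 2 · t* · s/√n = 8.11

The 95% CI is wider by 8.11 - 6.79 = 1.32.
Higher confidence requires a wider interval.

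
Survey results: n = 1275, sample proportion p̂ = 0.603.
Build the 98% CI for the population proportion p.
(0.571, 0.635)

Proportion CI:
SE = √(p̂(1-p̂)/n) = √(0.603 · 0.397 / 1275) = 0.01370

z* = 2.326
Margin = z* · SE = 2.326 · 0.01370 = 0.0319

CI: 0.603 ± 0.0319 = (0.571, 0.635)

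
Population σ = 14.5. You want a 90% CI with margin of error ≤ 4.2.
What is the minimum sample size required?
n ≥ 33

For margin E ≤ 4.2:
n ≥ (z* · σ / E)²
n ≥ (1.645 · 14.5 / 4.2)²
n ≥ 32.25

Minimum n = 33 (rounding up)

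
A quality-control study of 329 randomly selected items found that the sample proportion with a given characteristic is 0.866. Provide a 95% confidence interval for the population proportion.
(0.829, 0.903)

Proportion CI:
SE = √(p̂(1-p̂)/n) = √(0.866 · 0.134 / 329) = 0.01878

z* = 1.960
Margin = z* · SE = 1.960 · 0.01878 = 0.0368

CI: 0.866 ± 0.0368 = (0.829, 0.903)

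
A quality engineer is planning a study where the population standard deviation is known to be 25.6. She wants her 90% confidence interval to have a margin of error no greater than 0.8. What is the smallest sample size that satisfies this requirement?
n ≥ 2771

For margin E ≤ 0.8:
n ≥ (z* · σ / E)²
n ≥ (1.645 · 25.6 / 0.8)²
n ≥ 2770.97

Minimum n = 2771 (rounding up)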